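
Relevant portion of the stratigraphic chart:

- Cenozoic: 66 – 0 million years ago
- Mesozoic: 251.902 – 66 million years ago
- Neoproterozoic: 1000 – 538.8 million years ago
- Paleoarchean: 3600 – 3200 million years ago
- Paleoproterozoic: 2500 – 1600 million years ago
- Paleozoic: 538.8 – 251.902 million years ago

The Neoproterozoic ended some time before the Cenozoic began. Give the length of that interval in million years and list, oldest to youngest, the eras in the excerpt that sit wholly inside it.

472.8 million years; Paleozoic, Mesozoic

End of Neoproterozoic = 538.8 Ma; start of Cenozoic = 66 Ma.
Gap = 538.8 − 66 = 472.8 Myr.
Eras wholly inside 538.8–66 Ma: Paleozoic (538.8–251.902), Mesozoic (251.902–66).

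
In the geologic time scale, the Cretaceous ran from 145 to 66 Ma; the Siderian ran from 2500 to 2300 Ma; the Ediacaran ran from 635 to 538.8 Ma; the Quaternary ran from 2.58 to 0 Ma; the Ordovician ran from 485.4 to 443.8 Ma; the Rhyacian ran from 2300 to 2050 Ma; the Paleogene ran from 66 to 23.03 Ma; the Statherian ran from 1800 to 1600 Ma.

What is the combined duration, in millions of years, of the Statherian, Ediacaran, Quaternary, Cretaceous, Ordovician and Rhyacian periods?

669.38 million years

Each duration: Statherian = 200; Ediacaran = 96.2; Quaternary = 2.58; Cretaceous = 79; Ordovician = 41.6; Rhyacian = 250.
Sum: 200 + 96.2 + 2.58 + 79 + 41.6 + 250 = 669.38 Myr.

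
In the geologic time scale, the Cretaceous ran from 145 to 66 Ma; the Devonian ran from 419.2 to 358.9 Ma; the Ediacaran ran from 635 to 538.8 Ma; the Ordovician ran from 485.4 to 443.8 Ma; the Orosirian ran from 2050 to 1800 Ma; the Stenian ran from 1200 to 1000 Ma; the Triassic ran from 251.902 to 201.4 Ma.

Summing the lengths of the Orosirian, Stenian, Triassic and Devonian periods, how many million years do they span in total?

560.802 million years

Each duration: Orosirian = 250; Stenian = 200; Triassic = 50.502; Devonian = 60.3.
Sum: 250 + 200 + 50.502 + 60.3 = 560.802 Myr.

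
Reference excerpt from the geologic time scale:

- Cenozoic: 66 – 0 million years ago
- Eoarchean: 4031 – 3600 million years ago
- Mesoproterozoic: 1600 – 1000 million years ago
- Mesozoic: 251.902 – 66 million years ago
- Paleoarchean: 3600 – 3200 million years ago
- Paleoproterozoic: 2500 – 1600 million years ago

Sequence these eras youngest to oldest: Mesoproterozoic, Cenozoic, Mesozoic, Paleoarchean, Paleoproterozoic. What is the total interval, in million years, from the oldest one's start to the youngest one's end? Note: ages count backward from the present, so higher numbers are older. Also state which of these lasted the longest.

Start ages (Ma): Paleoarchean 3600, Paleoproterozoic 2500, Mesoproterozoic 1600, Mesozoic 251.902, Cenozoic 66.
Ordered youngest to oldest: Cenozoic, Mesozoic, Mesoproterozoic, Paleoproterozoic, Paleoarchean.
Span = 3600 − 0 = 3600 Myr.
Durations: Mesozoic 185.902, Mesoproterozoic 600, Paleoarchean 400, Paleoproterozoic 900, Cenozoic 66 → longest is Paleoproterozoic (900 Myr).

Cenozoic, Mesozoic, Mesoproterozoic, Paleoproterozoic, Paleoarchean; total span 3600 Myr; longest is Paleoproterozoic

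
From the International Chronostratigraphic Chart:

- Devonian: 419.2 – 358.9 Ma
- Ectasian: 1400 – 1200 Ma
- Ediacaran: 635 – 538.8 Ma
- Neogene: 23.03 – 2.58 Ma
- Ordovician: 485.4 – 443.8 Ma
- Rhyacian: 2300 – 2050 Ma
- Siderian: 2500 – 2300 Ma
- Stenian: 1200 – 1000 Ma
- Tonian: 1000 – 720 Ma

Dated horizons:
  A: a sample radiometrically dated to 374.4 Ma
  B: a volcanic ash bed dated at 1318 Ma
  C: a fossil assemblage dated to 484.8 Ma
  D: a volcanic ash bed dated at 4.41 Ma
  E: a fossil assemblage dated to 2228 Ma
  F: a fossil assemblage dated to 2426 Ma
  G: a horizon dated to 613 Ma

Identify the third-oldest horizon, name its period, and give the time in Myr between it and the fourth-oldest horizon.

Sorted oldest-first by Ma: F (2426), E (2228), B (1318), G (613), C (484.8), A (374.4), D (4.41).
The third oldest is B at 1318 Ma, which lies in 1400–1200 Ma: the Ectasian.
The fourth oldest is G at 613 Ma; separation = |1318 − 613| = 705 Myr.

B, in the Ectasian; 705 million years to G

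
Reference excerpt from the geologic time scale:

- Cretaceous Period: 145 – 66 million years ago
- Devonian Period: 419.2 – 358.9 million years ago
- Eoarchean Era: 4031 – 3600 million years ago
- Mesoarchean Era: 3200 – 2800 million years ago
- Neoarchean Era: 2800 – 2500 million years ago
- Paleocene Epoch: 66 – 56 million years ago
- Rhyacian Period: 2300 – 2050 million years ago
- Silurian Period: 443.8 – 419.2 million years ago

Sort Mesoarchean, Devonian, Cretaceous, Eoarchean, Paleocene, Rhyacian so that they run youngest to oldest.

Paleocene, then Cretaceous, then Devonian, then Rhyacian, then Mesoarchean, then Eoarchean

The oldest of these is Eoarchean (starts 4031 Ma) and the youngest is Paleocene (ends 56 Ma).
In between, by decreasing start age: Mesoarchean (3200), Rhyacian (2300), Devonian (419.2), Cretaceous (145).
Listing youngest first means reversing that sequence.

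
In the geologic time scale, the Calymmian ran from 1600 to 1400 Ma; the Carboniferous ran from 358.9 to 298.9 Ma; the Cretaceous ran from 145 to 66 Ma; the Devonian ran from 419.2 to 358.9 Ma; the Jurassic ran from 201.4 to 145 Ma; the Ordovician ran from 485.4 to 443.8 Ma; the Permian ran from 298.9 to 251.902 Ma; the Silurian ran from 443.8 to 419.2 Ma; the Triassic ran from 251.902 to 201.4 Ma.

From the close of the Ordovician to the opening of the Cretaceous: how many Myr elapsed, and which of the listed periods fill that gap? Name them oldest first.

The Ordovician closes at 443.8 Ma and the Cretaceous opens at 145 Ma, so the interval is 443.8 − 145 = 298.8 Myr.
A period fits inside if it starts at or after 443.8 Ma and ends at or before 145 Ma; oldest first that gives Silurian, Devonian, Carboniferous, Permian, Triassic, Jurassic.

298.8 million years; Silurian, Devonian, Carboniferous, Permian, Triassic, Jurassic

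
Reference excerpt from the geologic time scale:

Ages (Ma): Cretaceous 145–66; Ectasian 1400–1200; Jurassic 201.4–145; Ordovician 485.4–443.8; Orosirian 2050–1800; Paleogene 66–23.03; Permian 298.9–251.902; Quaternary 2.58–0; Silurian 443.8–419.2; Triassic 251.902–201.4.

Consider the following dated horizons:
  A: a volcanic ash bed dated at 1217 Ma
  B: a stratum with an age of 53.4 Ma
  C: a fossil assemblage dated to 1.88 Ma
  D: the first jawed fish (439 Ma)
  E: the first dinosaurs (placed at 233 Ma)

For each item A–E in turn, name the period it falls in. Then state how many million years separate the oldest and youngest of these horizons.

Match each age against the start–end ranges in the excerpt: A = 1217 Ma → Ectasian (1400–1200); B = 53.4 Ma → Paleogene (66–23.03); C = 1.88 Ma → Quaternary (2.58–0); D = 439 Ma → Silurian (443.8–419.2); E = 233 Ma → Triassic (251.902–201.4).
The largest age is 1217 Ma and the smallest is 1.88 Ma; their difference is 1215.12 Myr.

A — Ectasian; B — Paleogene; C — Quaternary; D — Silurian; E — Triassic; span 1215.12 million years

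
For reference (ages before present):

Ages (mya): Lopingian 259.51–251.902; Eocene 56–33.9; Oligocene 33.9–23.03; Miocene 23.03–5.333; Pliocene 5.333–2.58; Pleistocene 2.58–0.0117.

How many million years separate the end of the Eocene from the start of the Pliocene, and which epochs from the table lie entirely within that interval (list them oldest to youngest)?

The Eocene closes at 33.9 Ma and the Pliocene opens at 5.333 Ma, so the interval is 33.9 − 5.333 = 28.567 Myr.
An epoch fits inside if it starts at or after 33.9 Ma and ends at or before 5.333 Ma; oldest first that gives Oligocene, Miocene.

28.567 million years; Oligocene, Miocene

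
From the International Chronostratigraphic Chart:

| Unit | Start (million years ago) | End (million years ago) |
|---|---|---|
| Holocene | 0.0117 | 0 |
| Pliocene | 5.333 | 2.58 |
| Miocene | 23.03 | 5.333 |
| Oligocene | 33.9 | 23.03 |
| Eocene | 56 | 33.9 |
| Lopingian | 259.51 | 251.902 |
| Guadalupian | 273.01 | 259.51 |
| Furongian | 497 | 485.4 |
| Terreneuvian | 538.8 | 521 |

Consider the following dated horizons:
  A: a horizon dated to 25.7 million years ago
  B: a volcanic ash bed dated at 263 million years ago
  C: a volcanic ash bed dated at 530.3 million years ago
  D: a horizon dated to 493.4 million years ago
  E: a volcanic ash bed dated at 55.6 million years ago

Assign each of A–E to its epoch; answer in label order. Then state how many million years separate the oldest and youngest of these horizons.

A — Oligocene; B — Guadalupian; C — Terreneuvian; D — Furongian; E — Eocene; span 504.6 million years

A: 25.7 Ma lies in 33.9–23.03 Ma, so Oligocene.
B: 263 Ma lies in 273.01–259.51 Ma, so Guadalupian.
C: 530.3 Ma lies in 538.8–521 Ma, so Terreneuvian.
D: 493.4 Ma lies in 497–485.4 Ma, so Furongian.
E: 55.6 Ma lies in 56–33.9 Ma, so Eocene.
Oldest = 530.3 Ma, youngest = 25.7 Ma → span 504.6 Myr.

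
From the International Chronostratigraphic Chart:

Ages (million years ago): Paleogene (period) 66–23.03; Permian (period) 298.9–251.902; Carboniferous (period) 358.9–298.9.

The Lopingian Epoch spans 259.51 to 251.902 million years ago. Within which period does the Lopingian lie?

Permian

The Lopingian (259.51–251.902 Ma) lies entirely within 298.9–251.902 Ma, the Permian Period.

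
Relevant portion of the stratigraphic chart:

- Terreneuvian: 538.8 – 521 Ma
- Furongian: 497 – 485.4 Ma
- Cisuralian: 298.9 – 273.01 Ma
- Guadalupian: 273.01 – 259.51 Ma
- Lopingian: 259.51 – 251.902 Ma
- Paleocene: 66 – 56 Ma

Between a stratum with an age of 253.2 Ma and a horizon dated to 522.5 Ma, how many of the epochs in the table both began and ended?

3

The older date is 522.5 Ma and the younger is 253.2 Ma.
Epochs with start < 522.5 and end > 253.2 Ma: Furongian (497–485.4), Cisuralian (298.9–273.01), Guadalupian (273.01–259.51).
That is 3 complete epochs.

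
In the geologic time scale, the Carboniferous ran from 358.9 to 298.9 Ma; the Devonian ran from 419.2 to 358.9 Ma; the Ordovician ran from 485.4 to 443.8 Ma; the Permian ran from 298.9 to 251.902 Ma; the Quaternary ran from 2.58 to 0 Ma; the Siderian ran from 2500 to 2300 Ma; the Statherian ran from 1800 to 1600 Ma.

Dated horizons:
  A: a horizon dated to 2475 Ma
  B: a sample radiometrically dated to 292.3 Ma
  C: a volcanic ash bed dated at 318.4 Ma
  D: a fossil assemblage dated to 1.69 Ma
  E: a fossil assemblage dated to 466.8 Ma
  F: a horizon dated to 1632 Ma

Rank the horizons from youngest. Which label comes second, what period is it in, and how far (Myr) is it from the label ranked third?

Sorted youngest-first by Ma: D (1.69), B (292.3), C (318.4), E (466.8), F (1632), A (2475).
The second youngest is B at 292.3 Ma, which lies in 298.9–251.902 Ma: the Permian.
The third youngest is C at 318.4 Ma; separation = |292.3 − 318.4| = 26.1 Myr.

B, in the Permian; 26.1 million years to C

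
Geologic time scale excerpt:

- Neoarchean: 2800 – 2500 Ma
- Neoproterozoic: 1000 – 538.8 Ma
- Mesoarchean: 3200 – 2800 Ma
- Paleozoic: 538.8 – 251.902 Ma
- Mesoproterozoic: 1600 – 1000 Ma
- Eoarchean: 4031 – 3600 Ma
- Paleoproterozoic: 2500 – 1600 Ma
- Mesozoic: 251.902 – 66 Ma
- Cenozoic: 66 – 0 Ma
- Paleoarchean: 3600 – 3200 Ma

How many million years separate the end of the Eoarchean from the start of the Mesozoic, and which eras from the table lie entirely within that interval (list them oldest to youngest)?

End of Eoarchean = 3600 Ma; start of Mesozoic = 251.902 Ma.
Gap = 3600 − 251.902 = 3348.098 Myr.
Eras wholly inside 3600–251.902 Ma: Paleoarchean (3600–3200), Mesoarchean (3200–2800), Neoarchean (2800–2500), Paleoproterozoic (2500–1600), Mesoproterozoic (1600–1000), Neoproterozoic (1000–538.8), Paleozoic (538.8–251.902).

3348.098 million years; Paleoarchean, Mesoarchean, Neoarchean, Paleoproterozoic, Mesoproterozoic, Neoproterozoic, Paleozoic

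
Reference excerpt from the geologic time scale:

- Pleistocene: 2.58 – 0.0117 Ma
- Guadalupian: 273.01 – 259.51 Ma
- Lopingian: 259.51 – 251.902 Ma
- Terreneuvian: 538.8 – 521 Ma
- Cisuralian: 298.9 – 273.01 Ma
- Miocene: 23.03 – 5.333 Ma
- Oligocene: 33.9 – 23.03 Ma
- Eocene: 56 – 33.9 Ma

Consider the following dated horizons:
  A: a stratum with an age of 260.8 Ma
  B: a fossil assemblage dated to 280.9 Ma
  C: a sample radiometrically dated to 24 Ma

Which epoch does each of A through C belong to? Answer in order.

A — Guadalupian; B — Cisuralian; C — Oligocene

Match each age against the start–end ranges in the excerpt: A = 260.8 Ma → Guadalupian (273.01–259.51); B = 280.9 Ma → Cisuralian (298.9–273.01); C = 24 Ma → Oligocene (33.9–23.03).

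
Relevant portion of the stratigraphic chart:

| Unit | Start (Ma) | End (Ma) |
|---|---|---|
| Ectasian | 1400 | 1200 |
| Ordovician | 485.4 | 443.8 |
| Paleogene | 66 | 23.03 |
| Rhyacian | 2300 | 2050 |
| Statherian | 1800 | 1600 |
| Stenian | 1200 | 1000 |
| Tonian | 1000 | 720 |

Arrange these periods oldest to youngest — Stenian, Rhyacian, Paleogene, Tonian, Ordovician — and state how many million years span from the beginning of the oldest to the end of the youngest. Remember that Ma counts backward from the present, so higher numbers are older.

Start ages (Ma): Rhyacian 2300, Stenian 1200, Tonian 1000, Ordovician 485.4, Paleogene 66.
Ordered oldest to youngest: Rhyacian, Stenian, Tonian, Ordovician, Paleogene.
Span = 2300 − 23.03 = 2276.97 Myr.

Rhyacian, Stenian, Tonian, Ordovician, Paleogene; total span 2276.97 Myr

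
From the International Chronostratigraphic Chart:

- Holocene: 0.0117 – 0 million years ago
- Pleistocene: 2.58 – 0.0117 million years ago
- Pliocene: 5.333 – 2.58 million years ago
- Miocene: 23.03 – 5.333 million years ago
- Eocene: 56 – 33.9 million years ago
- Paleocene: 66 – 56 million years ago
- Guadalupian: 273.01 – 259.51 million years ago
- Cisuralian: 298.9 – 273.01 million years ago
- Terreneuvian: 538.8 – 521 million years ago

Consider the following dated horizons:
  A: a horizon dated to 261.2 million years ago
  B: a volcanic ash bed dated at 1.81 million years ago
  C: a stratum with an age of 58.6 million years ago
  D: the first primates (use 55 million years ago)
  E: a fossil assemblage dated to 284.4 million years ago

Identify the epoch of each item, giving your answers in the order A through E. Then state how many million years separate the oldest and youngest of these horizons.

A: 261.2 Ma lies in 273.01–259.51 Ma, so Guadalupian.
B: 1.81 Ma lies in 2.58–0.0117 Ma, so Pleistocene.
C: 58.6 Ma lies in 66–56 Ma, so Paleocene.
D: 55 Ma lies in 56–33.9 Ma, so Eocene.
E: 284.4 Ma lies in 298.9–273.01 Ma, so Cisuralian.
Oldest = 284.4 Ma, youngest = 1.81 Ma → span 282.59 Myr.

A — Guadalupian; B — Pleistocene; C — Paleocene; D — Eocene; E — Cisuralian; span 282.59 million years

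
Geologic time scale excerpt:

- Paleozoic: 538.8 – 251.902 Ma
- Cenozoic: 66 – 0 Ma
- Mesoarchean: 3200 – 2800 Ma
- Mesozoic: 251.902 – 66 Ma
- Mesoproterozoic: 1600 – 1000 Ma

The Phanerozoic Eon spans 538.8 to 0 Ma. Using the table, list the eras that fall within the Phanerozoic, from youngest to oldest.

Cenozoic, Mesozoic, Paleozoic

Eras with both bounds inside 538.8–0 Ma: Cenozoic (66–0), Mesozoic (251.902–66), Paleozoic (538.8–251.902).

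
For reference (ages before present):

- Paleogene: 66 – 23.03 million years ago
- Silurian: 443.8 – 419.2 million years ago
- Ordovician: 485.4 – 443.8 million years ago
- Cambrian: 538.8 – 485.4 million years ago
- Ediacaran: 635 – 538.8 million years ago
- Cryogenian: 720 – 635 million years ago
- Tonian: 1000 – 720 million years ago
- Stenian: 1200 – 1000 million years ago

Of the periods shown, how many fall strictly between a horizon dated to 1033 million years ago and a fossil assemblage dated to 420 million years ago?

1033 Ma sits inside the Stenian (1200–1000) and 420 Ma inside the Silurian (443.8–419.2); neither of those is wholly between the two dates.
The listed periods lying completely between them are Tonian, Cryogenian, Ediacaran, Cambrian, Ordovician — 5 in all.

5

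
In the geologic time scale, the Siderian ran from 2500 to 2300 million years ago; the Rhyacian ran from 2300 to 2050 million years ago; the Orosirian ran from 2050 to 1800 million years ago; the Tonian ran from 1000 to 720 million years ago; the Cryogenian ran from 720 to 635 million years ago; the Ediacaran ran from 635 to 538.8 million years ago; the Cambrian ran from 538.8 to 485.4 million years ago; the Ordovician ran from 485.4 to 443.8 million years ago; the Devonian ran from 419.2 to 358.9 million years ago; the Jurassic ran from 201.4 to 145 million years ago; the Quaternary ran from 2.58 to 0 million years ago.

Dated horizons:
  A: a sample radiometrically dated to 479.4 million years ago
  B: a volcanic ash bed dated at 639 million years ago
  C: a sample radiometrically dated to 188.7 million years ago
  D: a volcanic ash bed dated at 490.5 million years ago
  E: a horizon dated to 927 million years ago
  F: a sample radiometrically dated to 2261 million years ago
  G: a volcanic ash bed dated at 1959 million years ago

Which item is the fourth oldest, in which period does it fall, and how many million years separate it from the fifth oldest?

B, in the Cryogenian; 148.5 million years to D

Larger Ma means older, so oldest first: F 2261 > G 1959 > E 927 > B 639 > D 490.5 > A 479.4 > C 188.7.
Counting 4 along gives B (639 Ma); the excerpt puts that inside the Cryogenian, 720–635 Ma.
Next in line is D (490.5 Ma), and 639 − 490.5 = 148.5 Myr.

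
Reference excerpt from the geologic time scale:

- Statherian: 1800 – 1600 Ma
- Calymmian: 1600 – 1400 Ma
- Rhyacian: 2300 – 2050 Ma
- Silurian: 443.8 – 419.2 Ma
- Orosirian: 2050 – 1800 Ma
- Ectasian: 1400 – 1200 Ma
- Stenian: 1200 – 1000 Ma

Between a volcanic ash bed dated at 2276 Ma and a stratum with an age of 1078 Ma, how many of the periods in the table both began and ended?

2276 Ma sits inside the Rhyacian (2300–2050) and 1078 Ma inside the Stenian (1200–1000); neither of those is wholly between the two dates.
The listed periods lying completely between them are Orosirian, Statherian, Calymmian, Ectasian — 4 in all.

4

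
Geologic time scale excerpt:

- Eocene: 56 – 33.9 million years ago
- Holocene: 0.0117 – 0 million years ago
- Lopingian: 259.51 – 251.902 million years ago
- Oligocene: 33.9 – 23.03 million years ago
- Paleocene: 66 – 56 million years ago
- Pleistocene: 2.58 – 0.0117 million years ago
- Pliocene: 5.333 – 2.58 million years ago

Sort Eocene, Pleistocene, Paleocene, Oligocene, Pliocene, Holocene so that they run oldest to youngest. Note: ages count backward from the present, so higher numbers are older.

Paleocene, then Eocene, then Oligocene, then Pliocene, then Pleistocene, then Holocene

Sorting by start age (descending Ma, since larger Ma = older): Paleocene start 66, Eocene start 56, Oligocene start 33.9, Pliocene start 5.333, Pleistocene start 2.58, Holocene start 0.0117.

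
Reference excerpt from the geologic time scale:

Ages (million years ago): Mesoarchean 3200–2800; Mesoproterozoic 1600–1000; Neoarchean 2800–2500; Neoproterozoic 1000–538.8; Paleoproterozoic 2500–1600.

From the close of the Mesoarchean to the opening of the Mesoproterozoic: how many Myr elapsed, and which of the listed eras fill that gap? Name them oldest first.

The Mesoarchean closes at 2800 Ma and the Mesoproterozoic opens at 1600 Ma, so the interval is 2800 − 1600 = 1200 Myr.
An era fits inside if it starts at or after 2800 Ma and ends at or before 1600 Ma; oldest first that gives Neoarchean, Paleoproterozoic.

1200 million years; Neoarchean, Paleoproterozoic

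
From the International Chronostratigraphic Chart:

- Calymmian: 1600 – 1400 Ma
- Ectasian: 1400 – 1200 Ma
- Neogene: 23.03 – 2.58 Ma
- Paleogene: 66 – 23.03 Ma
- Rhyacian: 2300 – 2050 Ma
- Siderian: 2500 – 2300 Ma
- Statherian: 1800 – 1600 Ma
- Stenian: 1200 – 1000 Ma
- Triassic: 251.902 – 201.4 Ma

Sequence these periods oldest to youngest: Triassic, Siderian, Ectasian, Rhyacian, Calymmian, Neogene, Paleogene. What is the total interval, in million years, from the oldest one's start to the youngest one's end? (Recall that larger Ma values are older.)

Siderian, Rhyacian, Calymmian, Ectasian, Triassic, Paleogene, Neogene; total span 2497.42 Myr

Start ages (Ma): Siderian 2500, Rhyacian 2300, Calymmian 1600, Ectasian 1400, Triassic 251.902, Paleogene 66, Neogene 23.03.
Ordered oldest to youngest: Siderian, Rhyacian, Calymmian, Ectasian, Triassic, Paleogene, Neogene.
Span = 2500 − 2.58 = 2497.42 Myr.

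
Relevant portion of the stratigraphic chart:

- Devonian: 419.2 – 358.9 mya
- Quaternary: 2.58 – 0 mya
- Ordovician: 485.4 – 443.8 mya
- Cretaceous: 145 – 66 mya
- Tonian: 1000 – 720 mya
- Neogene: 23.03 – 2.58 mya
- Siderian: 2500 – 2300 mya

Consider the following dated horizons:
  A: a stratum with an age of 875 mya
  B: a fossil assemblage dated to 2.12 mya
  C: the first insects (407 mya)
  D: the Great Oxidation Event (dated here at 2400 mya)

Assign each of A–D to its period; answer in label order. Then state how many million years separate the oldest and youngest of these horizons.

A — Tonian; B — Quaternary; C — Devonian; D — Siderian; span 2397.88 million years

A: 875 Ma lies in 1000–720 Ma, so Tonian.
B: 2.12 Ma lies in 2.58–0 Ma, so Quaternary.
C: 407 Ma lies in 419.2–358.9 Ma, so Devonian.
D: 2400 Ma lies in 2500–2300 Ma, so Siderian.
Oldest = 2400 Ma, youngest = 2.12 Ma → span 2397.88 Myr.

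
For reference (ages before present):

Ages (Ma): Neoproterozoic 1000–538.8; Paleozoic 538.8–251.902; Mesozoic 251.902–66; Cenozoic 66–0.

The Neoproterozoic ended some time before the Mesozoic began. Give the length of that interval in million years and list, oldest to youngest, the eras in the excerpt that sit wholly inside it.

286.898 million years; Paleozoic

End of Neoproterozoic = 538.8 Ma; start of Mesozoic = 251.902 Ma.
Gap = 538.8 − 251.902 = 286.898 Myr.
Eras wholly inside 538.8–251.902 Ma: Paleozoic (538.8–251.902).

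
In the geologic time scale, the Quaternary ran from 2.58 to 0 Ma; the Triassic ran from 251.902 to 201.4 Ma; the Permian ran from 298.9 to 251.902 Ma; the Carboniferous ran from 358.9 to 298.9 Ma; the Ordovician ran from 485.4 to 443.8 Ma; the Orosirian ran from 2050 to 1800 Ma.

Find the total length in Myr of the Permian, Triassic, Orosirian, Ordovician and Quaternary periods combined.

Duration is start − end for each: (298.9 − 251.902) + (251.902 − 201.4) + (2050 − 1800) + (485.4 − 443.8) + (2.58 − 0).
That is 46.998 + 50.502 + 250 + 41.6 + 2.58, which totals 391.68 million years.

391.68 million years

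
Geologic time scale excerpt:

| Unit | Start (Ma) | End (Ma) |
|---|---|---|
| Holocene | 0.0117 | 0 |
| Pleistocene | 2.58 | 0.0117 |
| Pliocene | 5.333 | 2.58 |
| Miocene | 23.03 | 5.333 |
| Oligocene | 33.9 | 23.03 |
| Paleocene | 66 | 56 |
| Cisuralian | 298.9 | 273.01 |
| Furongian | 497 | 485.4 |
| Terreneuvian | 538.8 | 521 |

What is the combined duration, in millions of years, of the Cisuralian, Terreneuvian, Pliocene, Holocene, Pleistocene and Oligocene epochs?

Each duration: Cisuralian = 25.89; Terreneuvian = 17.8; Pliocene = 2.753; Holocene = 0.0117; Pleistocene = 2.5683; Oligocene = 10.87.
Sum: 25.89 + 17.8 + 2.753 + 0.0117 + 2.5683 + 10.87 = 59.893 Myr.

59.893 million years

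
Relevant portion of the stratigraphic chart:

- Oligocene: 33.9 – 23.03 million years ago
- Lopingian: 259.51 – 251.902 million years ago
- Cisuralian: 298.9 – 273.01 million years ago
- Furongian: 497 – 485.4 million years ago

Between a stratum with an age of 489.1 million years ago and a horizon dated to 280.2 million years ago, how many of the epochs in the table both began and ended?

The older date is 489.1 Ma and the younger is 280.2 Ma.
No epoch both begins after 489.1 Ma and ends before 280.2 Ma, so the count is 0.

0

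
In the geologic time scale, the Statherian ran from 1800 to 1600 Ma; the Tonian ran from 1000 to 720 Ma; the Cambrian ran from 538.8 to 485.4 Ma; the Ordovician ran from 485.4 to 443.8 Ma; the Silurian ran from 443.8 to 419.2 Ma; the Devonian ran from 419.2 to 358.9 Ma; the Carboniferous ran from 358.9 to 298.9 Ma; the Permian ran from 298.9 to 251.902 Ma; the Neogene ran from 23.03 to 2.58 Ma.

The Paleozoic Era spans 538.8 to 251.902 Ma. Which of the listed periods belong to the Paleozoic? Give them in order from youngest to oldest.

Permian, Carboniferous, Devonian, Silurian, Ordovician, Cambrian

Periods with both bounds inside 538.8–251.902 Ma: Permian (298.9–251.902), Carboniferous (358.9–298.9), Devonian (419.2–358.9), Silurian (443.8–419.2), Ordovician (485.4–443.8), Cambrian (538.8–485.4).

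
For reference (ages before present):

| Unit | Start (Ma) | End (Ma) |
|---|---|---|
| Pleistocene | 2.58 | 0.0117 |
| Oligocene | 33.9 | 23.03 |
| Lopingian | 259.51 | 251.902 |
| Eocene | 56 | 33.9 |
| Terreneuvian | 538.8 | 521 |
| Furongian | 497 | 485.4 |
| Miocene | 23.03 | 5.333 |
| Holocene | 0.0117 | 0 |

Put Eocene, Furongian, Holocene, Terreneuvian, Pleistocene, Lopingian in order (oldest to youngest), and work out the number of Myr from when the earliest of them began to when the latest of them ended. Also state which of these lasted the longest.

Terreneuvian, Furongian, Lopingian, Eocene, Pleistocene, Holocene; total span 538.8 Myr; longest is Eocene

From the excerpt: Eocene 56–33.9; Furongian 497–485.4; Holocene 0.0117–0; Terreneuvian 538.8–521; Pleistocene 2.58–0.0117; Lopingian 259.51–251.902 (Ma).
Larger Ma is earlier, so the oldest is Terreneuvian and the youngest is Holocene; oldest to youngest: Terreneuvian, Furongian, Lopingian, Eocene, Pleistocene, Holocene.
Oldest start 538.8 minus youngest end 0 gives 538.8 Myr overall.
Individual lengths (start − end): Lopingian 7.608; Terreneuvian 17.8; Pleistocene 2.5683; Furongian 11.6; Eocene 22.1; Holocene 0.0117. The largest is Eocene at 22.1 Myr.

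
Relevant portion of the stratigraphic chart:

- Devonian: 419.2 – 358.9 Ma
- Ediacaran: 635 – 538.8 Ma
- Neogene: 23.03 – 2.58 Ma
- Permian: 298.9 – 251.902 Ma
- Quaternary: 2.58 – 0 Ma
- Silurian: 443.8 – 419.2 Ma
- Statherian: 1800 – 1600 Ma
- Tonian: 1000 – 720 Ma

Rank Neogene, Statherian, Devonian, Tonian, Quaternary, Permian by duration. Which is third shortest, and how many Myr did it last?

Durations: Neogene 20.45; Statherian 200; Devonian 60.3; Tonian 280; Quaternary 2.58; Permian 46.998 Myr.
Sorted shortest-first: Quaternary (2.58), Neogene (20.45), Permian (46.998), Devonian (60.3), Statherian (200), Tonian (280).
The third shortest is Permian at 46.998 Myr.

Permian, 46.998 million years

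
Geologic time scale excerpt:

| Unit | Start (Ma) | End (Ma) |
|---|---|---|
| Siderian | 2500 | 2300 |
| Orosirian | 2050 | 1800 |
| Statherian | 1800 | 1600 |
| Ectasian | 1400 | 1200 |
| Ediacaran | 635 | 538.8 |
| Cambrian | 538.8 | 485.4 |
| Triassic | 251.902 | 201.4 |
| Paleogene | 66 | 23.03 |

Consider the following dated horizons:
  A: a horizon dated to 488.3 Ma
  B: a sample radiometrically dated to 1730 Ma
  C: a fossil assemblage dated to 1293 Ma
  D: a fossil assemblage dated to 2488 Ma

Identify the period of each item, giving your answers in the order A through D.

Match each age against the start–end ranges in the excerpt: A = 488.3 Ma → Cambrian (538.8–485.4); B = 1730 Ma → Statherian (1800–1600); C = 1293 Ma → Ectasian (1400–1200); D = 2488 Ma → Siderian (2500–2300).

A — Cambrian; B — Statherian; C — Ectasian; D — Siderian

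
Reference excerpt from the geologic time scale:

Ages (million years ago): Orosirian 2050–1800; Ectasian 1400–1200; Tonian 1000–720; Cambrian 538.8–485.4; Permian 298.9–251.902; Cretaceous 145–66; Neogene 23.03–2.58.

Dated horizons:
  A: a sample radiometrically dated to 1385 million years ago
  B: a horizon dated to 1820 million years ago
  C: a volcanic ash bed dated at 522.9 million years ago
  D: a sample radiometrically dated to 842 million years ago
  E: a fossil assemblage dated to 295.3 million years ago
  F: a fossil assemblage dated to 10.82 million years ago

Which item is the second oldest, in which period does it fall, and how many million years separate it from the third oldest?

Larger Ma means older, so oldest first: B 1820 > A 1385 > D 842 > C 522.9 > E 295.3 > F 10.82.
Counting 2 along gives A (1385 Ma); the excerpt puts that inside the Ectasian, 1400–1200 Ma.
Next in line is D (842 Ma), and 1385 − 842 = 543 Myr.

A, in the Ectasian; 543 million years to D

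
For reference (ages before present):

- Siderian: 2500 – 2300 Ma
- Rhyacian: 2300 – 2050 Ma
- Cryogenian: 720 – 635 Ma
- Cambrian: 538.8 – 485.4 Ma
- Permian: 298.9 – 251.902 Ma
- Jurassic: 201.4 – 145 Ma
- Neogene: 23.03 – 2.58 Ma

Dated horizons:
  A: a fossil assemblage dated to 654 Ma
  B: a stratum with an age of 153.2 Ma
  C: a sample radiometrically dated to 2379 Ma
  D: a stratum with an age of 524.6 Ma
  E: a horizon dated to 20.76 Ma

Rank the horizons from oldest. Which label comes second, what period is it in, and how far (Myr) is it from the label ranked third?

A, in the Cryogenian; 129.4 million years to D

Sorted oldest-first by Ma: C (2379), A (654), D (524.6), B (153.2), E (20.76).
The second oldest is A at 654 Ma, which lies in 720–635 Ma: the Cryogenian.
The third oldest is D at 524.6 Ma; separation = |654 − 524.6| = 129.4 Myr.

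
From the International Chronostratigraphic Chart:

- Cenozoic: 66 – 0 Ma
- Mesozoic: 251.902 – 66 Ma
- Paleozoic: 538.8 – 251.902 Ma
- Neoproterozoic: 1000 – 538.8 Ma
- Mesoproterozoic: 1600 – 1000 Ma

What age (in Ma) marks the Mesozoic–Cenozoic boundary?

66 Ma

The Mesozoic ends and the Cenozoic begins at 66 Ma.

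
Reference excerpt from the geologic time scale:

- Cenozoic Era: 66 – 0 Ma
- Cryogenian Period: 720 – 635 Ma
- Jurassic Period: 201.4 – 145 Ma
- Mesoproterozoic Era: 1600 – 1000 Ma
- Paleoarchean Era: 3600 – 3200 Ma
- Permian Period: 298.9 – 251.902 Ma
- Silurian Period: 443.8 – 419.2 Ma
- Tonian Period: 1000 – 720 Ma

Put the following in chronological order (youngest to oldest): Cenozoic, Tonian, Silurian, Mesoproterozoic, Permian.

Cenozoic, then Permian, then Silurian, then Tonian, then Mesoproterozoic

The oldest of these is Mesoproterozoic (starts 1600 Ma) and the youngest is Cenozoic (ends 0 Ma).
In between, by decreasing start age: Tonian (1000), Silurian (443.8), Permian (298.9).
Listing youngest first means reversing that sequence.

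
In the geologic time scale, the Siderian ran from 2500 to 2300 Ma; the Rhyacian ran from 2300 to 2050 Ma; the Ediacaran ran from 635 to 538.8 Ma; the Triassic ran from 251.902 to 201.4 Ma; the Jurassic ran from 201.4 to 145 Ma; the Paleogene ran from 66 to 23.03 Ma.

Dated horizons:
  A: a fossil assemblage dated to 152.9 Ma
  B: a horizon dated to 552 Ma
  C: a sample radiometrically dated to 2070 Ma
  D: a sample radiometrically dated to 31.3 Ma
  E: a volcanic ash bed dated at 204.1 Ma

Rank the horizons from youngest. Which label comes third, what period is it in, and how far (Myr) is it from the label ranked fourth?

Sorted youngest-first by Ma: D (31.3), A (152.9), E (204.1), B (552), C (2070).
The third youngest is E at 204.1 Ma, which lies in 251.902–201.4 Ma: the Triassic.
The fourth youngest is B at 552 Ma; separation = |204.1 − 552| = 347.9 Myr.

E, in the Triassic; 347.9 million years to B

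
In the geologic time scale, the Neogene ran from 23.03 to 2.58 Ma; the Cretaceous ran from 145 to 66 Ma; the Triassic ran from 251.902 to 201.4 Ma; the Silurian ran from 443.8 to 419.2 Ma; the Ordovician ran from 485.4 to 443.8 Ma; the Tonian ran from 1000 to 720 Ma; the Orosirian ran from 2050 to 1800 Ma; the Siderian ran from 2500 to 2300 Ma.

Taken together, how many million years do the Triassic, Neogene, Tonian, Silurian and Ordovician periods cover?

417.152 million years

Each duration: Triassic = 50.502; Neogene = 20.45; Tonian = 280; Silurian = 24.6; Ordovician = 41.6.
Sum: 50.502 + 20.45 + 280 + 24.6 + 41.6 = 417.152 Myr.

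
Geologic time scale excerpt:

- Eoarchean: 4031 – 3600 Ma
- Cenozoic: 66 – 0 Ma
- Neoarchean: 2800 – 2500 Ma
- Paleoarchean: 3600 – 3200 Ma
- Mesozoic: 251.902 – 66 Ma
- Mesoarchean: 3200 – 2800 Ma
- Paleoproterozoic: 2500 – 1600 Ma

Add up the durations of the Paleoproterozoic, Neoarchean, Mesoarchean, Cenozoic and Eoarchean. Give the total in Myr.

Duration is start − end for each: (2500 − 1600) + (2800 − 2500) + (3200 − 2800) + (66 − 0) + (4031 − 3600).
That is 900 + 300 + 400 + 66 + 431, which totals 2097 million years.

2097 million years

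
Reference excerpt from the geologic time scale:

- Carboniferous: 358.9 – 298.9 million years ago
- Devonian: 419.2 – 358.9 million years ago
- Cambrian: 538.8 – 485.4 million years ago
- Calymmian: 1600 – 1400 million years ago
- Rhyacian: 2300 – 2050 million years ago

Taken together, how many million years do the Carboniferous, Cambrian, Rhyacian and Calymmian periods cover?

Each duration: Carboniferous = 60; Cambrian = 53.4; Rhyacian = 250; Calymmian = 200.
Sum: 60 + 53.4 + 250 + 200 = 563.4 Myr.

563.4 million years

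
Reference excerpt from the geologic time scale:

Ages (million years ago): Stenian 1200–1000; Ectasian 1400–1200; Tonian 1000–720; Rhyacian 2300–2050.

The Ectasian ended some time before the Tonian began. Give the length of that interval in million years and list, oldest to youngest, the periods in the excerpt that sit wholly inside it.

The Ectasian closes at 1200 Ma and the Tonian opens at 1000 Ma, so the interval is 1200 − 1000 = 200 Myr.
A period fits inside if it starts at or after 1200 Ma and ends at or before 1000 Ma; oldest first that gives Stenian.

200 million years; Stenian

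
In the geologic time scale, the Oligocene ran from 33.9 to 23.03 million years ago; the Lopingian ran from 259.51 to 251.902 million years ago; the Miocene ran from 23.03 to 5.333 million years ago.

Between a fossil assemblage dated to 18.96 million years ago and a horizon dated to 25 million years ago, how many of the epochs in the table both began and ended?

0

The older date is 25 Ma and the younger is 18.96 Ma.
No epoch both begins after 25 Ma and ends before 18.96 Ma, so the count is 0.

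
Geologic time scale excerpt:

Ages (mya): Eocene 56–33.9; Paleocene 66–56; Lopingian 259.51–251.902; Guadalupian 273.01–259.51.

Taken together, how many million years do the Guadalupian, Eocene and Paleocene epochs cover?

Duration is start − end for each: (273.01 − 259.51) + (56 − 33.9) + (66 − 56).
That is 13.5 + 22.1 + 10, which totals 45.6 million years.

45.6 million years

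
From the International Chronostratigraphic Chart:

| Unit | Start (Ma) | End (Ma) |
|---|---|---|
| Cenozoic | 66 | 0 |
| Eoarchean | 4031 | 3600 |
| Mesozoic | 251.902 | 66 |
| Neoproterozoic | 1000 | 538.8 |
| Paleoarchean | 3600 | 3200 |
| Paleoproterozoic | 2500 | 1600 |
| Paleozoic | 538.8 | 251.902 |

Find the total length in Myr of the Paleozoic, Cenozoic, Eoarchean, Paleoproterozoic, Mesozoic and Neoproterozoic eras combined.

2331 million years

Duration is start − end for each: (538.8 − 251.902) + (66 − 0) + (4031 − 3600) + (2500 − 1600) + (251.902 − 66) + (1000 − 538.8).
That is 286.898 + 66 + 431 + 900 + 185.902 + 461.2, which totals 2331 million years.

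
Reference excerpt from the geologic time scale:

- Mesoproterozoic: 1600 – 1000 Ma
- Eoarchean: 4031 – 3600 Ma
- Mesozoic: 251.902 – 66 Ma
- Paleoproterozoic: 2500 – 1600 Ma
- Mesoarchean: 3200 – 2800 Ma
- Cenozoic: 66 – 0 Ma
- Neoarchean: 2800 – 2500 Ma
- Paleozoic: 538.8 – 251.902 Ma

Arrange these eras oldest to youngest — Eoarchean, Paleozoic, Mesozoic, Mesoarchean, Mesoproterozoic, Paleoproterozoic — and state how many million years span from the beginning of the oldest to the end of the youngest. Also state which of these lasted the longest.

Eoarchean → Mesoarchean → Paleoproterozoic → Mesoproterozoic → Paleozoic → Mesozoic; total span 3965 Myr; longest is Paleoproterozoic

From the excerpt: Eoarchean 4031–3600; Paleozoic 538.8–251.902; Mesozoic 251.902–66; Mesoarchean 3200–2800; Mesoproterozoic 1600–1000; Paleoproterozoic 2500–1600 (Ma).
Larger Ma is earlier, so the oldest is Eoarchean and the youngest is Mesozoic; oldest to youngest: Eoarchean, Mesoarchean, Paleoproterozoic, Mesoproterozoic, Paleozoic, Mesozoic.
Oldest start 4031 minus youngest end 66 gives 3965 Myr overall.
Individual lengths (start − end): Mesoproterozoic 600; Paleozoic 286.898; Mesoarchean 400; Eoarchean 431; Mesozoic 185.902; Paleoproterozoic 900. The largest is Paleoproterozoic at 900 Myr.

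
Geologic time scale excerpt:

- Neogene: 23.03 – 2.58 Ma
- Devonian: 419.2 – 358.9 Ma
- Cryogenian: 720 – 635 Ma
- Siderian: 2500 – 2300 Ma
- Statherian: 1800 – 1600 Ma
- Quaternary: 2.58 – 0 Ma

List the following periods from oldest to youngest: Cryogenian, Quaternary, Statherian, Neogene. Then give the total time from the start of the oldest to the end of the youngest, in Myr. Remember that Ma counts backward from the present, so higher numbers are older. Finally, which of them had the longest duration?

Statherian, Cryogenian, Neogene, Quaternary; total span 1800 Myr; longest is Statherian

From the excerpt: Cryogenian 720–635; Quaternary 2.58–0; Statherian 1800–1600; Neogene 23.03–2.58 (Ma).
Larger Ma is earlier, so the oldest is Statherian and the youngest is Quaternary; oldest to youngest: Statherian, Cryogenian, Neogene, Quaternary.
Oldest start 1800 minus youngest end 0 gives 1800 Myr overall.
Individual lengths (start − end): Cryogenian 85; Neogene 20.45; Quaternary 2.58; Statherian 200. The largest is Statherian at 200 Myr.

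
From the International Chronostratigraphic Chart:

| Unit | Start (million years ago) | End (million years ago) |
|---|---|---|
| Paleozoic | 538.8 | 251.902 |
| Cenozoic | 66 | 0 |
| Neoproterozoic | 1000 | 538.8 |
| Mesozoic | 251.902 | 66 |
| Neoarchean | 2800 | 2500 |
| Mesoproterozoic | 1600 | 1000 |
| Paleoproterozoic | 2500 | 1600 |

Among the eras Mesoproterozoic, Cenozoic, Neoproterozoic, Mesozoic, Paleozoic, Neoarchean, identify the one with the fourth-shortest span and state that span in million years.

Start − end for each: Mesoproterozoic 1600 − 1000 = 600; Cenozoic 66 − 0 = 66; Neoproterozoic 1000 − 538.8 = 461.2; Mesozoic 251.902 − 66 = 185.902; Paleozoic 538.8 − 251.902 = 286.898; Neoarchean 2800 − 2500 = 300.
Ranking these from shortest: Cenozoic < Mesozoic < Paleozoic < Neoarchean < Neoproterozoic < Mesoproterozoic.
Position 4 in that ranking is Neoarchean, which lasted 300 Myr.

Neoarchean, 300 million years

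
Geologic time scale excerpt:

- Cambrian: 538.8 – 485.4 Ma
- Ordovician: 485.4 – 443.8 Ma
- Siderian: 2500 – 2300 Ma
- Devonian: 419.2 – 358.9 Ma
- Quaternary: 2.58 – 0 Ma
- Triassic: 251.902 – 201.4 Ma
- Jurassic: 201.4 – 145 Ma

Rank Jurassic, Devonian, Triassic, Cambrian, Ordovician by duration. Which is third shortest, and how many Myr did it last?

Cambrian, 53.4 million years

Durations: Jurassic 56.4; Devonian 60.3; Triassic 50.502; Cambrian 53.4; Ordovician 41.6 Myr.
Sorted shortest-first: Ordovician (41.6), Triassic (50.502), Cambrian (53.4), Jurassic (56.4), Devonian (60.3).
The third shortest is Cambrian at 53.4 Myr.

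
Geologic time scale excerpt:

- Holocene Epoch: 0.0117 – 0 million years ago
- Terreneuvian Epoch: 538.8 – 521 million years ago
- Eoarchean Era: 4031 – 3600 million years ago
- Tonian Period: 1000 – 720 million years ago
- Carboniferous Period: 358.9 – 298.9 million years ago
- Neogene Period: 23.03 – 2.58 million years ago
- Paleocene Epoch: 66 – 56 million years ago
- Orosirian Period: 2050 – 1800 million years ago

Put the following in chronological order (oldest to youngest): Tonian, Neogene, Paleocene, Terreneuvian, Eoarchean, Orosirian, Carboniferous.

Eoarchean, Orosirian, Tonian, Terreneuvian, Carboniferous, Paleocene, Neogene

The oldest of these is Eoarchean (starts 4031 Ma) and the youngest is Neogene (ends 2.58 Ma).
In between, by decreasing start age: Orosirian (2050), Tonian (1000), Terreneuvian (538.8), Carboniferous (358.9), Paleocene (66).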